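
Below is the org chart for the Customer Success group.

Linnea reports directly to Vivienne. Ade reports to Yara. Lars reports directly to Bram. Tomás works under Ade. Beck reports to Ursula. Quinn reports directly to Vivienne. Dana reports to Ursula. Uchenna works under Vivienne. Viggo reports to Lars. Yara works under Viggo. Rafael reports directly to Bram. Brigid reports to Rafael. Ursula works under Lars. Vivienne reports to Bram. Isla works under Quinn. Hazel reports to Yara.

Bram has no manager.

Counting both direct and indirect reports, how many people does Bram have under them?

16

Bram directly manages Lars, Vivienne, Rafael. Under Lars: Ursula, Beck, Dana, Viggo, Yara, Hazel, Ade, Tomás (8). Under Vivienne: Quinn, Isla, Linnea, Uchenna (4). Under Rafael: Brigid (1). So Bram's organization is 3 direct reports plus everyone under them: 9 + 5 + 2 = 16.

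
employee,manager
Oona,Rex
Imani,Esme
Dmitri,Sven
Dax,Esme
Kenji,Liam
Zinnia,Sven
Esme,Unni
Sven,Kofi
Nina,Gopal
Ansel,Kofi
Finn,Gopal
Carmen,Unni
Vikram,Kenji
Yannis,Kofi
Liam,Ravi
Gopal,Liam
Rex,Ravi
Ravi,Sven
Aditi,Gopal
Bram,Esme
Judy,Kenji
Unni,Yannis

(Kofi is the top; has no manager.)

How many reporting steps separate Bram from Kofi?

Chain from Bram up to Kofi: Bram → Esme → Unni → Yannis → Kofi. That is 4 steps up, so Bram is 4 levels below Kofi.

4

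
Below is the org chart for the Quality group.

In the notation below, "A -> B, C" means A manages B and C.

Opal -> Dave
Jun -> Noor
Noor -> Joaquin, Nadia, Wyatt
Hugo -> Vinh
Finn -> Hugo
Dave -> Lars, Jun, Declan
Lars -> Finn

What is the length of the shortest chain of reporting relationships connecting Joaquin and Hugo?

Joaquin is 3 levels below Dave, and Hugo is 3 levels below Dave (their lowest common manager). The shortest path runs up from Joaquin to Dave and back down to Hugo: 3 + 3 = 6 links.

6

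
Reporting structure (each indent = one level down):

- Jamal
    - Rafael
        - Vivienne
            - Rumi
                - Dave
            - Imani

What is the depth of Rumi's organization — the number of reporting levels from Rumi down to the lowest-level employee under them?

1

The longest chain under Rumi runs Rumi → Dave, which is 1 level below Rumi.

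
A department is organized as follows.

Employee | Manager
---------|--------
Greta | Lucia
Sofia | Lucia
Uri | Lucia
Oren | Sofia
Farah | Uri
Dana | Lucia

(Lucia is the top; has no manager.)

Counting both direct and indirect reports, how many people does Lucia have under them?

6

Lucia directly manages Greta, Sofia, Uri, Dana. Greta has no reports. Under Sofia: Oren (1). Under Uri: Farah (1). Dana has no reports. So Lucia's organization is 4 direct reports plus everyone under them: 1 + 2 + 2 + 1 = 6.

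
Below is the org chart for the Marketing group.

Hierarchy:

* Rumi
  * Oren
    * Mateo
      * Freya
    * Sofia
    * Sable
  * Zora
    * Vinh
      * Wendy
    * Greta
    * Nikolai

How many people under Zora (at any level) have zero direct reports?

The people in Zora's organization with no one reporting to them are Nikolai, Greta, Wendy. That is 3.

3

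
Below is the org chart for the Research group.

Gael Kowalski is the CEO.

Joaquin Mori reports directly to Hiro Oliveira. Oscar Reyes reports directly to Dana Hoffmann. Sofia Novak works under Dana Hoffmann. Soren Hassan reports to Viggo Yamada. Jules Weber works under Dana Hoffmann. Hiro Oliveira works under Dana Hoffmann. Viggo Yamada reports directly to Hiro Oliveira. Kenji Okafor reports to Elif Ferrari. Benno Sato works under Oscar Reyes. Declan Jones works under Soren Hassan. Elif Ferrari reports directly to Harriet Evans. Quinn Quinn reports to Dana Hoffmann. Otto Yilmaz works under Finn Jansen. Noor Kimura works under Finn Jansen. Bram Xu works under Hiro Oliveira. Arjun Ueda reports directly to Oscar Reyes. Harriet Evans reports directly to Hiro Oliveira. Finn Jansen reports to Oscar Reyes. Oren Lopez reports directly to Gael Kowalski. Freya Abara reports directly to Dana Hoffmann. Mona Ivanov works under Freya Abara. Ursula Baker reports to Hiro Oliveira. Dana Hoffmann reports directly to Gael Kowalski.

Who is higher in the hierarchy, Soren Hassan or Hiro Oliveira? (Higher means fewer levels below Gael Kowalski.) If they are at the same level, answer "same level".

Hiro Oliveira

Soren Hassan is 4 levels below Gael Kowalski; Hiro Oliveira is 2. Hiro Oliveira is higher.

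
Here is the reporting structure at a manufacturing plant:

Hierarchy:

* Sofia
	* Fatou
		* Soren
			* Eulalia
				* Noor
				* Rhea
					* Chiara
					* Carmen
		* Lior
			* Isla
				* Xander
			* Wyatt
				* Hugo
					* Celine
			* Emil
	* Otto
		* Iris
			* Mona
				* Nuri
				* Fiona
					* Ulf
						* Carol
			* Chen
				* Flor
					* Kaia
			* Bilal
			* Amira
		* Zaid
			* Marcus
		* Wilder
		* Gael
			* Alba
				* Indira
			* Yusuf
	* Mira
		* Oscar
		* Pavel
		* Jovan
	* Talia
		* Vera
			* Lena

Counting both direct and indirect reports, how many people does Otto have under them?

18

Otto directly manages Iris, Zaid, Wilder, Gael. Under Iris: Amira, Bilal, Chen, Flor, Kaia, Mona, Fiona, Ulf, Carol, Nuri (10). Under Zaid: Marcus (1). Wilder has no reports. Under Gael: Yusuf, Alba, Indira (3). So Otto's organization is 4 direct reports plus everyone under them: 11 + 2 + 1 + 4 = 18.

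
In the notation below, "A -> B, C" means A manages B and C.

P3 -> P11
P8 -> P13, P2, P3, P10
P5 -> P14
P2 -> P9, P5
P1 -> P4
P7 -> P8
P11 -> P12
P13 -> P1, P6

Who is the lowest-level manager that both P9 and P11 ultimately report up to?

P9's chain of managers is P2, P8, P7. P11's chain of managers is P3, P8, P7. The first manager that appears in both chains is P8.

P8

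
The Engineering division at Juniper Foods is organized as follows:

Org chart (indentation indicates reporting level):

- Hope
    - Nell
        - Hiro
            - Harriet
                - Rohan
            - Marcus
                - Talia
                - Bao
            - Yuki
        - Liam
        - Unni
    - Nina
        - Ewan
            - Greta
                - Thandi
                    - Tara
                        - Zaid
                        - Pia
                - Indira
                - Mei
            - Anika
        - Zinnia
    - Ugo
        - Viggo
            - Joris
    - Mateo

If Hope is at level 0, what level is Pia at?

Chain from Pia up to Hope: Pia → Tara → Thandi → Greta → Ewan → Nina → Hope. That is 6 steps up, so Pia is 6 levels below Hope.

6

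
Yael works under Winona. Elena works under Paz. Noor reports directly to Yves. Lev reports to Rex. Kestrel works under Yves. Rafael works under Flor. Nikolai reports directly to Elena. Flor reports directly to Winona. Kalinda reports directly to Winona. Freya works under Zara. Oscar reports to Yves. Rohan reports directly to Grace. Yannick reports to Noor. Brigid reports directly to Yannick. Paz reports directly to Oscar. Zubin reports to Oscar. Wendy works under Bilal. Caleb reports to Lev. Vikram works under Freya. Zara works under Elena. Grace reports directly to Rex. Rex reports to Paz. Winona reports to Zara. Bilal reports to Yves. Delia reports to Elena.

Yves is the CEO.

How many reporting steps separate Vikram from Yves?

6

Chain from Vikram up to Yves: Vikram → Freya → Zara → Elena → Paz → Oscar → Yves. That is 6 steps up, so Vikram is 6 levels below Yves.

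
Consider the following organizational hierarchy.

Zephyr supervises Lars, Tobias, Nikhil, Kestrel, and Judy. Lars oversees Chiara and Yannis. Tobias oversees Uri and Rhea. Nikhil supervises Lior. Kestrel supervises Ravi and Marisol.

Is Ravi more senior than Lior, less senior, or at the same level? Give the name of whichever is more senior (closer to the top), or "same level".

Both Ravi and Lior are 2 levels below Zephyr.

same level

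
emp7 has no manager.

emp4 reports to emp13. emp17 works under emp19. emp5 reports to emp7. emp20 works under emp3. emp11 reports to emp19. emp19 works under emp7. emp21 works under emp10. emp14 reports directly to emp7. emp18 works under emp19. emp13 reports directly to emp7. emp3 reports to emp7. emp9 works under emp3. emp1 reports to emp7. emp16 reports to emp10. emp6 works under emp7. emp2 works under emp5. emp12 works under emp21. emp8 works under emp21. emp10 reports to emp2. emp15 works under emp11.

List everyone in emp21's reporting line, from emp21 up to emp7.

emp21 reports to emp10. emp10 reports to emp2. emp2 reports to emp5. emp5 reports to emp7. emp7 is at the top.

emp21 -> emp10 -> emp2 -> emp5 -> emp7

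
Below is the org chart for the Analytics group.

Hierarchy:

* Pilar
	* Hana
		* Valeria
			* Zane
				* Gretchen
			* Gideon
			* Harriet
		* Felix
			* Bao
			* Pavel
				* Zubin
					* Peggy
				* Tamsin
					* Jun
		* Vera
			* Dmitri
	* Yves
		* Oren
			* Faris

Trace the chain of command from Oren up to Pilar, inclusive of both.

Oren -> Yves -> Pilar

Oren reports to Yves. Yves reports to Pilar. Pilar is at the top.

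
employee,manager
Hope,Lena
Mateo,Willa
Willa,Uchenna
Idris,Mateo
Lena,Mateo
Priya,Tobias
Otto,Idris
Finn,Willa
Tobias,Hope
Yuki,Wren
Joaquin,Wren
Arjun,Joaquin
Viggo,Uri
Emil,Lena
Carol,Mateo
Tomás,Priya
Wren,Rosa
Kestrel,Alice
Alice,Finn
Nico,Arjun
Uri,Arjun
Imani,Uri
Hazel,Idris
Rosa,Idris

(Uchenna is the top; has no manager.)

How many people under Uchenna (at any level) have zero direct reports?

10

The people in Uchenna's organization with no one reporting to them are Kestrel, Carol, Emil, Tomás, Otto, Hazel, Yuki, Nico, Viggo, Imani. That is 10.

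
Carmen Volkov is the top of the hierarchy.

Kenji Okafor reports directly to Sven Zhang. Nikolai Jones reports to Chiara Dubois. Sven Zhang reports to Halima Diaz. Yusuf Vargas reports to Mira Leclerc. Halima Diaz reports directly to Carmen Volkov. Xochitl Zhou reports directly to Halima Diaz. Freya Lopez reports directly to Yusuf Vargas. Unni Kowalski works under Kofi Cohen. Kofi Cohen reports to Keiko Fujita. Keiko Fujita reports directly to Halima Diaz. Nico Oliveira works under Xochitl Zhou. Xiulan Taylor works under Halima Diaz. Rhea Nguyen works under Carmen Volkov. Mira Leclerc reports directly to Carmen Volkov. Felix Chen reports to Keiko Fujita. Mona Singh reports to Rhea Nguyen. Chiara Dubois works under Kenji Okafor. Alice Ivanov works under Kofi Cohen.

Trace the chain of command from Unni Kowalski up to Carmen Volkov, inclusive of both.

Unni Kowalski -> Kofi Cohen -> Keiko Fujita -> Halima Diaz -> Carmen Volkov

Unni Kowalski reports to Kofi Cohen. Kofi Cohen reports to Keiko Fujita. Keiko Fujita reports to Halima Diaz. Halima Diaz reports to Carmen Volkov. Carmen Volkov is at the top.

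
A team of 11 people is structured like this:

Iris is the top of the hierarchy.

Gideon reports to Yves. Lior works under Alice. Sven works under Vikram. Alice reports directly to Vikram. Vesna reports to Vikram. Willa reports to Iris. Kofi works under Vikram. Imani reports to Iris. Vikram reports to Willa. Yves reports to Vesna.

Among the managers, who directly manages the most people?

Vikram

Direct-report counts: Iris has 2; Willa has 1; Vikram has 4; Alice has 1; Vesna has 1; Yves has 1. The largest is 4, held by Vikram.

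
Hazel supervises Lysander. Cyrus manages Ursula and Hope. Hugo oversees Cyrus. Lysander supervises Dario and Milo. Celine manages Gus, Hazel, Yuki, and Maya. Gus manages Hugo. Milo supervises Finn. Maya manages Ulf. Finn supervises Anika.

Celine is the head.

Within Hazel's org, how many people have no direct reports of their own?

The people in Hazel's organization with no one reporting to them are Anika, Dario. That is 2.

2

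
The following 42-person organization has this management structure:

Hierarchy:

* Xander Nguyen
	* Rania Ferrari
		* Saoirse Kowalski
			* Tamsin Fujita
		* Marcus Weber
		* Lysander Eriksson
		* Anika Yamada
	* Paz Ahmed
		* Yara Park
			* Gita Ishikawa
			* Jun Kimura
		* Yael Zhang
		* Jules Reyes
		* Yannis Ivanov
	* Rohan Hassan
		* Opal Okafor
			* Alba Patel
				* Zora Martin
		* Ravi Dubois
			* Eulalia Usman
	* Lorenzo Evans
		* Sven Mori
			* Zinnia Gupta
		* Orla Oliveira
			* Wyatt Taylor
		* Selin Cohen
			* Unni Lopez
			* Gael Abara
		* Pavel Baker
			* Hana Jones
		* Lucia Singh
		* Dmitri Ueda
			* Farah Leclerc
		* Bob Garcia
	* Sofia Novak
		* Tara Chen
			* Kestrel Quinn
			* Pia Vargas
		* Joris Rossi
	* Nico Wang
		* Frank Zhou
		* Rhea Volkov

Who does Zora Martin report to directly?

Alba Patel

Zora Martin reports directly to Alba Patel.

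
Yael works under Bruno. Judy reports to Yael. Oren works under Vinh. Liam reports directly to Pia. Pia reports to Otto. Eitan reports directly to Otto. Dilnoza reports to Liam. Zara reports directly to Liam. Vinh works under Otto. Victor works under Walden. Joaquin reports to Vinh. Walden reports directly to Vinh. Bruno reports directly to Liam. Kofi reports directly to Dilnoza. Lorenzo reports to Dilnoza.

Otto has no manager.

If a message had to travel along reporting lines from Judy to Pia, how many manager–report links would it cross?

Judy is in Pia's organization: the chain from Judy up to Pia is Judy → Yael → Bruno → Liam → Pia, which is 4 links.

4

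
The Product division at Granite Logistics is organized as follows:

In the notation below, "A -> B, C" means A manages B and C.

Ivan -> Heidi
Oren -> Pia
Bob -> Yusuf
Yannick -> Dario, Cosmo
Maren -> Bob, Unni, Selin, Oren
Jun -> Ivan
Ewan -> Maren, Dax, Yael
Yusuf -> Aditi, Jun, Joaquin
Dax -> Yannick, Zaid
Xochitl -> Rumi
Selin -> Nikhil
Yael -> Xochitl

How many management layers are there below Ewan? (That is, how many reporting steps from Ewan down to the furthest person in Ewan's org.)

6

The longest chain under Ewan runs Ewan → Maren → Bob → Yusuf → Jun → Ivan → Heidi, which is 6 levels below Ewan.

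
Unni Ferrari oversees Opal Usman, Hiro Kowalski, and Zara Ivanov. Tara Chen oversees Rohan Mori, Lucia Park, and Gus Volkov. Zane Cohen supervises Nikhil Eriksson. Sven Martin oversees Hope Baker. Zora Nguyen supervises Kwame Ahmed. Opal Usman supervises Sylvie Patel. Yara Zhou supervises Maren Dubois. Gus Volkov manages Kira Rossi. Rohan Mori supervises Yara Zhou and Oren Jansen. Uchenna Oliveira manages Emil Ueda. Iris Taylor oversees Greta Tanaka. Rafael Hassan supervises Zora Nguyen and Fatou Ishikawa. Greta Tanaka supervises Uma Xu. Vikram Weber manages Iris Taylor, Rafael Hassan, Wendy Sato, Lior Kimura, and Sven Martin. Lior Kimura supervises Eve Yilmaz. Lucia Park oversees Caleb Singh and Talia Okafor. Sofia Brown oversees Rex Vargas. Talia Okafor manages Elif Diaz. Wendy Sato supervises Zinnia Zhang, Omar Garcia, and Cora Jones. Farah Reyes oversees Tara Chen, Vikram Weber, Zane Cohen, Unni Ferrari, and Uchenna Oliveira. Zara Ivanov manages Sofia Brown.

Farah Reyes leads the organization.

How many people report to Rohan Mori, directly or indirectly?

3

Rohan Mori directly manages Oren Jansen, Yara Zhou. Oren Jansen has no reports. Under Yara Zhou: Maren Dubois (1). So Rohan Mori's organization is 2 direct reports plus everyone under them: 1 + 2 = 3.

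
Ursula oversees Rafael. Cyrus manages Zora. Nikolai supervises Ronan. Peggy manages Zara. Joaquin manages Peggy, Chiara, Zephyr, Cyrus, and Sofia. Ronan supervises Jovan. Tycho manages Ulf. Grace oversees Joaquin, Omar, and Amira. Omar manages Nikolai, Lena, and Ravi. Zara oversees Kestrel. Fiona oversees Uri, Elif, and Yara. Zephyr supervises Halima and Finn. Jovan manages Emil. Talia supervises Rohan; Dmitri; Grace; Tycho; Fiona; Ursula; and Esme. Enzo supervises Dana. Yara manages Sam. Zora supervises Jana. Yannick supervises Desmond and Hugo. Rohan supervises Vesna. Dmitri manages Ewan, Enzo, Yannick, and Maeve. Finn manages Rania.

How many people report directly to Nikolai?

Nikolai directly manages Ronan. That is 1 direct report.

1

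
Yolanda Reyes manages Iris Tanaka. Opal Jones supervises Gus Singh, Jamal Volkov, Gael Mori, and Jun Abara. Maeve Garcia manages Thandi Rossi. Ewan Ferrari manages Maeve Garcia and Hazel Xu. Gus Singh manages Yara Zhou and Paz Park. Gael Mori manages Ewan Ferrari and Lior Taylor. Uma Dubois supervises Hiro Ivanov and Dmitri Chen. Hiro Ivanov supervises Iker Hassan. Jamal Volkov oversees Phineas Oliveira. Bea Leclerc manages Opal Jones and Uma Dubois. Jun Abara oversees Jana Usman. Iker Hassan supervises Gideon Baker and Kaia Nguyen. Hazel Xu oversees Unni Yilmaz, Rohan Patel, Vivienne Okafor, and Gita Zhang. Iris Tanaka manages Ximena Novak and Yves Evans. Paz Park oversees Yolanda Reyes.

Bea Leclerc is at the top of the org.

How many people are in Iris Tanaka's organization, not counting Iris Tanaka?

Iris Tanaka directly manages Yves Evans, Ximena Novak. Yves Evans has no reports. Ximena Novak has no reports. So Iris Tanaka's organization is 2 direct reports plus everyone under them: 1 + 1 = 2.

2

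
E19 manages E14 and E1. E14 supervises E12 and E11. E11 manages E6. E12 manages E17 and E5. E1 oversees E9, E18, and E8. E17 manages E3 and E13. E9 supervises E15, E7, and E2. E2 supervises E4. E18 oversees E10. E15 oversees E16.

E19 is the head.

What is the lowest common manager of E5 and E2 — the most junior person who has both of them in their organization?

E5's chain of managers is E12, E14, E19. E2's chain of managers is E9, E1, E19. The first manager that appears in both chains is E19.

E19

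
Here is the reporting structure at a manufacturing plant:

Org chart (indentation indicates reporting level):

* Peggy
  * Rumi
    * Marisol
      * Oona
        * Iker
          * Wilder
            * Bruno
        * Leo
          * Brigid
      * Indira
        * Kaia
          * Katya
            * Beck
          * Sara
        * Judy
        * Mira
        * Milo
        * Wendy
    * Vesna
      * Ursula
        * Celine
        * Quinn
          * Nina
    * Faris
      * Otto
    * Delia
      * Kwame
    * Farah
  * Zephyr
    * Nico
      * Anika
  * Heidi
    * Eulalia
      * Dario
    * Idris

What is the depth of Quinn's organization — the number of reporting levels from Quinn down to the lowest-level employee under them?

The longest chain under Quinn runs Quinn → Nina, which is 1 level below Quinn.

1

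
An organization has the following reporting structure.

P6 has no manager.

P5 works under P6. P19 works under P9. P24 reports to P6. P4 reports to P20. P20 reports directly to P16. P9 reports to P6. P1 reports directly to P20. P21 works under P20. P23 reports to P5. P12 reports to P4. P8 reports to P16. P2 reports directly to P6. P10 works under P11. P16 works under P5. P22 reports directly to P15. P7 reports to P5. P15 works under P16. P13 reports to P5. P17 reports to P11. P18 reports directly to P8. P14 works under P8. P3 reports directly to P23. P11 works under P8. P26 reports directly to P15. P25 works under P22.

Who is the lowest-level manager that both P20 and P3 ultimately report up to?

P20's chain of managers is P16, P5, P6. P3's chain of managers is P23, P5, P6. The first manager that appears in both chains is P5.

P5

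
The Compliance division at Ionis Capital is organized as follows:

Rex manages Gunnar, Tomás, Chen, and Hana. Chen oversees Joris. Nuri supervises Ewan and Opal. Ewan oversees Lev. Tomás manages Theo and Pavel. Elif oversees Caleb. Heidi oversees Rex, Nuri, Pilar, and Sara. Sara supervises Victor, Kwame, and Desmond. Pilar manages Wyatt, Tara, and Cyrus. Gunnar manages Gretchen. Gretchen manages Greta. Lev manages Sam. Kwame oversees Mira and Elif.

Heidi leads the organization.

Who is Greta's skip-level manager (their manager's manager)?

Gunnar

Greta reports to Gretchen, and Gretchen reports to Gunnar. So Greta's skip-level manager is Gunnar.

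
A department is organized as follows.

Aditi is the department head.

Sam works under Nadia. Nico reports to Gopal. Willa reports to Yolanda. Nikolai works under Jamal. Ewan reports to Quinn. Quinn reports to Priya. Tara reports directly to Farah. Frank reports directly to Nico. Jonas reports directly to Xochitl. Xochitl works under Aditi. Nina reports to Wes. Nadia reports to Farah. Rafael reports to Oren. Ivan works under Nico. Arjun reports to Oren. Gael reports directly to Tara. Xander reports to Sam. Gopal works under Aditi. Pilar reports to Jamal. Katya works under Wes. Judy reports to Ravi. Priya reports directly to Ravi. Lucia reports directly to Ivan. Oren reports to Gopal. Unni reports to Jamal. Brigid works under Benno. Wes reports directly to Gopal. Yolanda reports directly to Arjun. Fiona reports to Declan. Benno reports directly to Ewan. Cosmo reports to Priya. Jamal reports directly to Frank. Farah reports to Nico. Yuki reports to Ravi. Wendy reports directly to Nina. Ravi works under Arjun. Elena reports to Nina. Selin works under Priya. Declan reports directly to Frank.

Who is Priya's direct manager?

Priya reports directly to Ravi.

Ravi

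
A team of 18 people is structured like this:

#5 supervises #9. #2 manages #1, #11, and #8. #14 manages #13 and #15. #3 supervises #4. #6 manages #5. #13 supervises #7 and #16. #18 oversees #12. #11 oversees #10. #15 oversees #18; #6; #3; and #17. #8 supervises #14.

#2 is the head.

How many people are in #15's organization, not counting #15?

#15 directly manages #18, #6, #3, #17. Under #18: #12 (1). Under #6: #5, #9 (2). Under #3: #4 (1). #17 has no reports. So #15's organization is 4 direct reports plus everyone under them: 2 + 3 + 2 + 1 = 8.

8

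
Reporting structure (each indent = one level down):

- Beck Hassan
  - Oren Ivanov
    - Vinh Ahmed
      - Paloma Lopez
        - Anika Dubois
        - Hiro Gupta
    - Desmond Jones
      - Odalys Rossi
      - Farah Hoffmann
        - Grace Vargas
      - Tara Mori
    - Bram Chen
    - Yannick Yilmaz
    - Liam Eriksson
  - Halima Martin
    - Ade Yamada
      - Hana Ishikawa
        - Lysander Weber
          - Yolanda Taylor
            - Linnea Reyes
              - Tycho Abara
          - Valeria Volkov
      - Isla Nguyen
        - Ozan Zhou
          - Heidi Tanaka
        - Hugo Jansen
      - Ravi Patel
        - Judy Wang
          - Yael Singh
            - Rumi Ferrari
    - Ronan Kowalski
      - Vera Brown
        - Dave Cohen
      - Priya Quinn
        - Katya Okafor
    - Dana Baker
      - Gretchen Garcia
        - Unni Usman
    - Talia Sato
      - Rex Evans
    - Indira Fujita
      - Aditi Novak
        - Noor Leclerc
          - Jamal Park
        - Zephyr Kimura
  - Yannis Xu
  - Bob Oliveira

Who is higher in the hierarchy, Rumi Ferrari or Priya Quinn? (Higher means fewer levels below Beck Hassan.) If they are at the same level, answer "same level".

Priya Quinn

Rumi Ferrari is 6 levels below Beck Hassan; Priya Quinn is 3. Priya Quinn is higher.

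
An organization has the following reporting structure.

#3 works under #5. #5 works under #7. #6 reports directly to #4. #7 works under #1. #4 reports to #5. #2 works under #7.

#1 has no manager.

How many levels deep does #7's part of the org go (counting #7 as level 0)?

3

The longest chain under #7 runs #7 → #5 → #4 → #6, which is 3 levels below #7.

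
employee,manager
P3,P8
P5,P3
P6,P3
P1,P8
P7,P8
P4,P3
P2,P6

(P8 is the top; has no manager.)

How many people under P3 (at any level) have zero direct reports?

3

The people in P3's organization with no one reporting to them are P4, P2, P5. That is 3.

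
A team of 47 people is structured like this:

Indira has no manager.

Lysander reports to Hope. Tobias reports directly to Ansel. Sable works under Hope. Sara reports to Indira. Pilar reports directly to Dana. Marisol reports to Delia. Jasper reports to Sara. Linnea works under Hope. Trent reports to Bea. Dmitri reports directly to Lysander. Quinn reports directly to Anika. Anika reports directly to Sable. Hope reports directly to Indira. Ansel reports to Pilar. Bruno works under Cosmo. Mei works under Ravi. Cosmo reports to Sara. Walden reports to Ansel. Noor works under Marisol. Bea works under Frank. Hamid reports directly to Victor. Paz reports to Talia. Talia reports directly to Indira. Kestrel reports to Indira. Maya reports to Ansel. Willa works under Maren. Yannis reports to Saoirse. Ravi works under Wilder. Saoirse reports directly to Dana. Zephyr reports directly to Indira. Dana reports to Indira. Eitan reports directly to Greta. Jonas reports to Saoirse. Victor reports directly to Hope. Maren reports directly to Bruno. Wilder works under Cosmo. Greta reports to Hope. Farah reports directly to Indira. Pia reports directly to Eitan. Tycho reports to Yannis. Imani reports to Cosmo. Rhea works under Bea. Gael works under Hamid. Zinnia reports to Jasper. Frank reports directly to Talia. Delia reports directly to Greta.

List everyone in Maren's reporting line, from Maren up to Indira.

Maren reports to Bruno. Bruno reports to Cosmo. Cosmo reports to Sara. Sara reports to Indira. Indira is at the top.

Maren -> Bruno -> Cosmo -> Sara -> Indira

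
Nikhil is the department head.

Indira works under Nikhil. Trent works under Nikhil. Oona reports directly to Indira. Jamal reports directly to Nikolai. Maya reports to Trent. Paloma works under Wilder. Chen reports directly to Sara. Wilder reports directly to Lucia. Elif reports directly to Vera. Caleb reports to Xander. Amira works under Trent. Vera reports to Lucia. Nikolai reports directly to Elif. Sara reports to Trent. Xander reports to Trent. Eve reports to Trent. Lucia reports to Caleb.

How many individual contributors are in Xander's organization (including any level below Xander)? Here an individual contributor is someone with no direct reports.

2

The people in Xander's organization with no one reporting to them are Paloma, Jamal. That is 2.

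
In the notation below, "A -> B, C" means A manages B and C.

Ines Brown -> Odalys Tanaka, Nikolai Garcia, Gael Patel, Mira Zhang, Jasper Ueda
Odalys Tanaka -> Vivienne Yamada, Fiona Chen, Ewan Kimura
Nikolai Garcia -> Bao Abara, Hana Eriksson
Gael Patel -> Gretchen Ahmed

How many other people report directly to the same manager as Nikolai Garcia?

4

Nikolai Garcia reports to Ines Brown. Ines Brown's other direct reports are Odalys Tanaka, Gael Patel, Mira Zhang, Jasper Ueda — 4 peers.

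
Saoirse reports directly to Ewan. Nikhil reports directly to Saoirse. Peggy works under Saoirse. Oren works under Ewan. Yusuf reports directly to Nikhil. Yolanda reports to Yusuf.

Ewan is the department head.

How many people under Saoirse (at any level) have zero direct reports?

The people in Saoirse's organization with no one reporting to them are Peggy, Yolanda. That is 2.

2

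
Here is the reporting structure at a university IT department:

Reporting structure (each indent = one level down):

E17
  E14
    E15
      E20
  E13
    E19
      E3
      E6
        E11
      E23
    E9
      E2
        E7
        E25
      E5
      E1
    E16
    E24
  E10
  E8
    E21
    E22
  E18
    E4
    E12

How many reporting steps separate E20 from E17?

Chain from E20 up to E17: E20 → E15 → E14 → E17. That is 3 steps up, so E20 is 3 levels below E17.

3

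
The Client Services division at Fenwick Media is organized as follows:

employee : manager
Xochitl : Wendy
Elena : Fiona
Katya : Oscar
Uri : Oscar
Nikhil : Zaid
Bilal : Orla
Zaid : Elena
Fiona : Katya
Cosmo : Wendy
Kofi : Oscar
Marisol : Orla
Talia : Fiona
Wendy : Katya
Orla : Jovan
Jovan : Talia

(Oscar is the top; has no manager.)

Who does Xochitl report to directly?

Xochitl reports directly to Wendy.

Wendy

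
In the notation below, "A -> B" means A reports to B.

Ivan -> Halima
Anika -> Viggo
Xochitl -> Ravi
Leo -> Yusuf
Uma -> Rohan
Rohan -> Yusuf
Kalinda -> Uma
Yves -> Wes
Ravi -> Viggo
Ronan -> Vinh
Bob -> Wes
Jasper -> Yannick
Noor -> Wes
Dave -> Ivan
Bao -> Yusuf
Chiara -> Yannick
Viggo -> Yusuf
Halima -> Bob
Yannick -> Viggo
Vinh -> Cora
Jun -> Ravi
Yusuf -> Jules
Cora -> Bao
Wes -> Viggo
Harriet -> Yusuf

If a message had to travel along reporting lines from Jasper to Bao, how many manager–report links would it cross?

Jasper is 3 levels below Yusuf, and Bao is 1 level below Yusuf (their lowest common manager). The shortest path runs up from Jasper to Yusuf and back down to Bao: 3 + 1 = 4 links.

4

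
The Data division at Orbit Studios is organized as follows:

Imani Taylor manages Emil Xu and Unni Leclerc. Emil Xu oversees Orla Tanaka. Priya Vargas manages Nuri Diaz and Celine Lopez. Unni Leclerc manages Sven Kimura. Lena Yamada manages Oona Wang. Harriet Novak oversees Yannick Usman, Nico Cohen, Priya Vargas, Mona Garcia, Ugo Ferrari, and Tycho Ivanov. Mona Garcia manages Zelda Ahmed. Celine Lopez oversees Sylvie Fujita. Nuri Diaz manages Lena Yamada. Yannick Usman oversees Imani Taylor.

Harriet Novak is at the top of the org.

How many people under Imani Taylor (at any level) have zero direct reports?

2

The people in Imani Taylor's organization with no one reporting to them are Sven Kimura, Orla Tanaka. That is 2.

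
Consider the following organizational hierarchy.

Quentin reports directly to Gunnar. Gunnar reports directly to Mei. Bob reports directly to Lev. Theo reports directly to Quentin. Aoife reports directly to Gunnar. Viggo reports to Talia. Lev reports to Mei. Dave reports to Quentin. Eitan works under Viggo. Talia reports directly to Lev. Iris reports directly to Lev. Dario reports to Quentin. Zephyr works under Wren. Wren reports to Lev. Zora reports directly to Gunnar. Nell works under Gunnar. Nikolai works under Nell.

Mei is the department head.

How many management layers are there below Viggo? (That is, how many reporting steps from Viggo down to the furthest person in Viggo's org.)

1

The longest chain under Viggo runs Viggo → Eitan, which is 1 level below Viggo.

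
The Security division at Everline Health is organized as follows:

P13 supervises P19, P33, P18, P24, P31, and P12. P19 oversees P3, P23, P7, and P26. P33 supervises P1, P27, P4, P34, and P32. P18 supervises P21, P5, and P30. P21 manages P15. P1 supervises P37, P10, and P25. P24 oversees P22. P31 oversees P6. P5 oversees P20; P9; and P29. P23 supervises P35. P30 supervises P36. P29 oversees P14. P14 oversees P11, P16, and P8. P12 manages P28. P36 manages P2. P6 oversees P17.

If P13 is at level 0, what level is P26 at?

Chain from P26 up to P13: P26 → P19 → P13. That is 2 steps up, so P26 is 2 levels below P13.

2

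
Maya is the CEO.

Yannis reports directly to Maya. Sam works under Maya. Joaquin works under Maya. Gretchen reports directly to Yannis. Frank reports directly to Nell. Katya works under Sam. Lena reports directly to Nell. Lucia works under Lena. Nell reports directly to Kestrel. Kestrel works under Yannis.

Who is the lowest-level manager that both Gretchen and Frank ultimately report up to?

Yannis

Gretchen's chain of managers is Yannis, Maya. Frank's chain of managers is Nell, Kestrel, Yannis, Maya. The first manager that appears in both chains is Yannis.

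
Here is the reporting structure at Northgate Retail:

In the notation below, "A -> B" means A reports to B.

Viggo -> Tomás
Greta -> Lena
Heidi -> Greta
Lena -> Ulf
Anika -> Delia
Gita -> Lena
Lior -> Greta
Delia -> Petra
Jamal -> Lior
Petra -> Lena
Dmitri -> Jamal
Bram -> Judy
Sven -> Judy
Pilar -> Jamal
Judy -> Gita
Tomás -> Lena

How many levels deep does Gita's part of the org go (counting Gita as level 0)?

2

The longest chain under Gita runs Gita → Judy → Sven, which is 2 levels below Gita.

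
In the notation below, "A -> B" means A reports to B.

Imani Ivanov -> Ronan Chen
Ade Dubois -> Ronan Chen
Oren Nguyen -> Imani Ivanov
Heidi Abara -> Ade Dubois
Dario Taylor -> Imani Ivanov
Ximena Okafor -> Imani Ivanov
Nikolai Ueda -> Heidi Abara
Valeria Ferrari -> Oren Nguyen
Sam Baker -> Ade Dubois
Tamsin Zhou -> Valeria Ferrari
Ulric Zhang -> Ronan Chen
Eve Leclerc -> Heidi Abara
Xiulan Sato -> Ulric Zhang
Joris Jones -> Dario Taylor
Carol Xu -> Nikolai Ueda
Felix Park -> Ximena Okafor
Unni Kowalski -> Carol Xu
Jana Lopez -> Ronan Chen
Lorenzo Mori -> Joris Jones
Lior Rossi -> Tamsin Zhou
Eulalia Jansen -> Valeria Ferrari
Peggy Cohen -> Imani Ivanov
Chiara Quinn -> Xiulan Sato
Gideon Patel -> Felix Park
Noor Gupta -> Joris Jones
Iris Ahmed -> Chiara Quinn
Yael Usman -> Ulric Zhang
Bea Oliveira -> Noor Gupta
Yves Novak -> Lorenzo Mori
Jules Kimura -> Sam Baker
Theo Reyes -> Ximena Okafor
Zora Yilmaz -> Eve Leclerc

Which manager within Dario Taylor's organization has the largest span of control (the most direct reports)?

Joris Jones

Direct-report counts within Dario Taylor's organization: Dario Taylor has 1; Joris Jones has 2; Noor Gupta has 1; Lorenzo Mori has 1. The largest is 2, held by Joris Jones.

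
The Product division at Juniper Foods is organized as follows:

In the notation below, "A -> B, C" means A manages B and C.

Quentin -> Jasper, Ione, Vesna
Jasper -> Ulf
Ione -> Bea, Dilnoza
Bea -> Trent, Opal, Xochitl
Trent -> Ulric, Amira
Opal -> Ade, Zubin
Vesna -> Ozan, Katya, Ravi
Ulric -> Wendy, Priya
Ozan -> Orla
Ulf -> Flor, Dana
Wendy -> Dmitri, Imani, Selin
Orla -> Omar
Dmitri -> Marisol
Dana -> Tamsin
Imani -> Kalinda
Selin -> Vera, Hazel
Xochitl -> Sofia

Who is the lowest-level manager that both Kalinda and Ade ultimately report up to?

Kalinda's chain of managers is Imani, Wendy, Ulric, Trent, Bea, Ione, Quentin. Ade's chain of managers is Opal, Bea, Ione, Quentin. The first manager that appears in both chains is Bea.

Bea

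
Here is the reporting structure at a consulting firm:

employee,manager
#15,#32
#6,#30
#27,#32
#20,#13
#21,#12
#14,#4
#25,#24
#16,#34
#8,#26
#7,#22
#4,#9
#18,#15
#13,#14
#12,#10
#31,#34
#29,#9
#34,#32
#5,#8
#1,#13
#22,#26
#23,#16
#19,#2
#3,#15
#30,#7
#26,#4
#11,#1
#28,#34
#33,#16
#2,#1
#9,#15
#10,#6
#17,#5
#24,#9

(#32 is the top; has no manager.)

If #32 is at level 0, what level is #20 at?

6

Chain from #20 up to #32: #20 → #13 → #14 → #4 → #9 → #15 → #32. That is 6 steps up, so #20 is 6 levels below #32.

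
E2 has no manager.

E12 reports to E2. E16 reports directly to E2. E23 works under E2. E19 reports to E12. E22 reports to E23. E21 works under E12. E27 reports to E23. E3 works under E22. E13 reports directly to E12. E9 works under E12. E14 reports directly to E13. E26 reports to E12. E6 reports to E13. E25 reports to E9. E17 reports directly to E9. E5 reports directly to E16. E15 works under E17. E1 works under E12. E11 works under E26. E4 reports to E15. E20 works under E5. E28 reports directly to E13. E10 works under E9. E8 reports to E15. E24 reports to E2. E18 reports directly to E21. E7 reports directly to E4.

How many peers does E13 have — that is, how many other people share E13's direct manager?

E13 reports to E12. E12's other direct reports are E19, E21, E9, E26, E1 — 5 peers.

5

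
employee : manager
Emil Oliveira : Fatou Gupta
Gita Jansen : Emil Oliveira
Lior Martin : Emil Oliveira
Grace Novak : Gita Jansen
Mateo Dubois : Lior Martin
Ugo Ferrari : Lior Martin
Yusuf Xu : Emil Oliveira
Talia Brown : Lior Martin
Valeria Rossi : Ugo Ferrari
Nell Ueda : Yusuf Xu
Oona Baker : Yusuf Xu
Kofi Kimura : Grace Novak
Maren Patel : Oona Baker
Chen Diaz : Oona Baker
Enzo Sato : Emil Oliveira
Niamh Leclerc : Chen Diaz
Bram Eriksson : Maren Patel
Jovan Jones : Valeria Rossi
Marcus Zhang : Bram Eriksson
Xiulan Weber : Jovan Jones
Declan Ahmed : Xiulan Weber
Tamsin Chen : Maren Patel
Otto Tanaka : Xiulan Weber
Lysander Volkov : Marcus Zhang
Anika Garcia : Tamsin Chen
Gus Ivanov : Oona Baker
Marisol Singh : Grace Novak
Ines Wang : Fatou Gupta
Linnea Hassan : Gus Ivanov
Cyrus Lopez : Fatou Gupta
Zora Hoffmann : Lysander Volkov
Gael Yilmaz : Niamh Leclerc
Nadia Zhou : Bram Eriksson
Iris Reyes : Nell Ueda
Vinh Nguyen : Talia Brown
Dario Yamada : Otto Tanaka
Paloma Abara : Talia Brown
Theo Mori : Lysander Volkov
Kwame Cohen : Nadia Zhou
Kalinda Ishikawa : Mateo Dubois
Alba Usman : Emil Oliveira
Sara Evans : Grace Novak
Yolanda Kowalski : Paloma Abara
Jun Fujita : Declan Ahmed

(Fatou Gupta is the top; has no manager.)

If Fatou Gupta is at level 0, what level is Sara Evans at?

4

Chain from Sara Evans up to Fatou Gupta: Sara Evans → Grace Novak → Gita Jansen → Emil Oliveira → Fatou Gupta. That is 4 steps up, so Sara Evans is 4 levels below Fatou Gupta.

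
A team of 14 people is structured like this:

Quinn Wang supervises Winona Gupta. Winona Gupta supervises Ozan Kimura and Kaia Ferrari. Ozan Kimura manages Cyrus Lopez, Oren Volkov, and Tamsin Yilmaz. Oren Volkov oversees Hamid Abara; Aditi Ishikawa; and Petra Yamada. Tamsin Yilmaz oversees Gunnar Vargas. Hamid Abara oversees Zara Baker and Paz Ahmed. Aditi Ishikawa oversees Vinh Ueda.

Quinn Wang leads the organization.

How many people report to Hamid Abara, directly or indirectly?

2

Hamid Abara directly manages Zara Baker, Paz Ahmed. Zara Baker has no reports. Paz Ahmed has no reports. So Hamid Abara's organization is 2 direct reports plus everyone under them: 1 + 1 = 2.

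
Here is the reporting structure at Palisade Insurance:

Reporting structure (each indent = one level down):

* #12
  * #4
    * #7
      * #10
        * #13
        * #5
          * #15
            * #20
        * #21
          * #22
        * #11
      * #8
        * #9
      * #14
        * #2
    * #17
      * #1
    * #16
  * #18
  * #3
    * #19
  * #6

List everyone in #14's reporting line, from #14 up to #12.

#14 -> #7 -> #4 -> #12

#14 reports to #7. #7 reports to #4. #4 reports to #12. #12 is at the top.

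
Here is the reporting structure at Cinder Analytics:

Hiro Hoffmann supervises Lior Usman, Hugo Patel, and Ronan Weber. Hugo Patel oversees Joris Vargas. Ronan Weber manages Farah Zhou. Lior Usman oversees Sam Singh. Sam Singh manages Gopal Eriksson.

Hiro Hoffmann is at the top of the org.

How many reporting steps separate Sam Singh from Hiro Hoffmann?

2

Chain from Sam Singh up to Hiro Hoffmann: Sam Singh → Lior Usman → Hiro Hoffmann. That is 2 steps up, so Sam Singh is 2 levels below Hiro Hoffmann.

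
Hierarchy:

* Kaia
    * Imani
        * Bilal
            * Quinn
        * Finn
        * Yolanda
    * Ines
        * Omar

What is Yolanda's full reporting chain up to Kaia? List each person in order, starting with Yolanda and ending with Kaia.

Yolanda -> Imani -> Kaia

Yolanda reports to Imani. Imani reports to Kaia. Kaia is at the top.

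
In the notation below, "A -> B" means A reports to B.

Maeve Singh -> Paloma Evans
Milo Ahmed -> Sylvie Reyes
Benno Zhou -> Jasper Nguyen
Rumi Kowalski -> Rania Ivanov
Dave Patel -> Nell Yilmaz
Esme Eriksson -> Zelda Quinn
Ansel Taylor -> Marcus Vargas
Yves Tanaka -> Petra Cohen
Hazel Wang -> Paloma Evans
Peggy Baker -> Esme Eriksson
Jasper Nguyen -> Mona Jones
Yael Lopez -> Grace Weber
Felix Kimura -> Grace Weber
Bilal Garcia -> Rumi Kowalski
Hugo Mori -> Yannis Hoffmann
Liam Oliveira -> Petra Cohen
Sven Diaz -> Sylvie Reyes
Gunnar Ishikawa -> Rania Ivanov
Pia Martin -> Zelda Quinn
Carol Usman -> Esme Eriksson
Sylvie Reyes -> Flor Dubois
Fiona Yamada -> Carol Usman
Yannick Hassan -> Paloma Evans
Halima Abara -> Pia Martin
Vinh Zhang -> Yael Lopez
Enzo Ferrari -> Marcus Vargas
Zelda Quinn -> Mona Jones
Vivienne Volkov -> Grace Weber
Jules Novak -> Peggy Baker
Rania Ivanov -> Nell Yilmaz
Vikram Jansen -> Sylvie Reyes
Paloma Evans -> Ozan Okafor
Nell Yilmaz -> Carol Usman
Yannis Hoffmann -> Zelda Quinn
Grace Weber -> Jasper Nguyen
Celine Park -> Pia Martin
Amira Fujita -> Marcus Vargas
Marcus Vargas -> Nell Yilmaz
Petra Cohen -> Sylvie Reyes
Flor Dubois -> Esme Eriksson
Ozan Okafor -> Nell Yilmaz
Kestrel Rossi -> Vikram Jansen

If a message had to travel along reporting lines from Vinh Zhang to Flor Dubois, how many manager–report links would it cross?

Vinh Zhang is 4 levels below Mona Jones, and Flor Dubois is 3 levels below Mona Jones (their lowest common manager). The shortest path runs up from Vinh Zhang to Mona Jones and back down to Flor Dubois: 4 + 3 = 7 links.

7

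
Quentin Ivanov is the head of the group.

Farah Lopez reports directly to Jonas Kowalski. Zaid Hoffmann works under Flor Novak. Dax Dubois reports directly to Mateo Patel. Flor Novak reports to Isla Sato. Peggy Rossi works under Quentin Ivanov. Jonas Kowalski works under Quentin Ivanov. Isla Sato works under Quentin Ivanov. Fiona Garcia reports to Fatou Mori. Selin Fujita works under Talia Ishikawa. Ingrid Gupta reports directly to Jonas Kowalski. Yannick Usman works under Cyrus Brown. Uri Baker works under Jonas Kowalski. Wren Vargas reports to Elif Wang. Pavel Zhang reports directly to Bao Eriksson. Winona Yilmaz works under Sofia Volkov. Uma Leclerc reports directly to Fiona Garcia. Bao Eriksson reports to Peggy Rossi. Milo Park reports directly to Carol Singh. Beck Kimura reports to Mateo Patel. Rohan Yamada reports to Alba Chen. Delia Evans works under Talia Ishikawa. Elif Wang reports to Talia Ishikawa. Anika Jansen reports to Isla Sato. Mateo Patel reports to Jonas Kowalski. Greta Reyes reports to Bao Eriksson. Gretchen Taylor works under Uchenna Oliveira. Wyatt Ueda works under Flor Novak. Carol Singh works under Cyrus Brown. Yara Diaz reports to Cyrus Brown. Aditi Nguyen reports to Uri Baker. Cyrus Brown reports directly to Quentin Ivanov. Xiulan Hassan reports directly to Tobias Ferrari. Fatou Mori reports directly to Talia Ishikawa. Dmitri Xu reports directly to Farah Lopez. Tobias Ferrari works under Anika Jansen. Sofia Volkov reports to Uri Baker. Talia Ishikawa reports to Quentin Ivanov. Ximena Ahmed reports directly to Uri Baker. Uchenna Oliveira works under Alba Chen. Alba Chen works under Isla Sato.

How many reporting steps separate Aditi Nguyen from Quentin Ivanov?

3

Chain from Aditi Nguyen up to Quentin Ivanov: Aditi Nguyen → Uri Baker → Jonas Kowalski → Quentin Ivanov. That is 3 steps up, so Aditi Nguyen is 3 levels below Quentin Ivanov.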